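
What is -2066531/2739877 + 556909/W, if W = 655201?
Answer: 171868982462/1795170150277 ≈ 0.095740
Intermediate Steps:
-2066531/2739877 + 556909/W = -2066531/2739877 + 556909/655201 = 171868982462/1795170150277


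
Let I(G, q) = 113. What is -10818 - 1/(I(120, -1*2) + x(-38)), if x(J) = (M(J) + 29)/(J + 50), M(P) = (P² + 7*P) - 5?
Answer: -13836228/1279 ≈ -10818.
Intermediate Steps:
M(P) = -5 + P² + 7*P
x(J) = (24 + J² + 7*J)/(50 + J) (x(J) = ((-5 + J² + 7*J) + 29)/(J + 50) = (24 + J² + 7*J)/(50 + J))
-10818 - 1/(I(120, -1*2) + x(-38)) = -10818 - 1/(113 + (24 + (-38)² + 7*(-38))/(50 - 38)) = -10818 - 1/(113 + (24 + 1444 - 266)/12) = -10818 - 1/(113 + (1/12)*1202) = -10818 - 1/(113 + 601/6) = -10818 - 1/1279/6 = -10818 - 1*6/1279 = -10818 - 6/1279 = -13836228/1279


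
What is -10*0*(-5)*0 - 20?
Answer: -20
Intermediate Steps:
-10*0*(-5)*0 - 20 = -0*0 - 20 = -10*0 - 20 = 0 - 20 = -20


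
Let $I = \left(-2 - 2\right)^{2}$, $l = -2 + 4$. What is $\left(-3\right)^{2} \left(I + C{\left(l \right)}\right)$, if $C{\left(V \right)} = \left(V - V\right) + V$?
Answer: $162$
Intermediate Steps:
$l = 2$
$I = 16$ ($I = \left(-4\right)^{2} = 16$)
$C{\left(V \right)} = V$ ($C{\left(V \right)} = 0 + V = V$)
$\left(-3\right)^{2} \left(I + C{\left(l \right)}\right) = \left(-3\right)^{2} \left(16 + 2\right) = 9 \cdot 18 = 162$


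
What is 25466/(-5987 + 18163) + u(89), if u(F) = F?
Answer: 554565/6088 ≈ 91.091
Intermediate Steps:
25466/(-5987 + 18163) + u(89) = 25466/(-5987 + 18163) + 89 = 25466/12176 + 89 = 25466*(1/12176) + 89 = 12733/6088 + 89 = 554565/6088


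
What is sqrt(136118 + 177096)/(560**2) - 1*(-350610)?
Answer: 350610 + sqrt(313214)/313600 ≈ 3.5061e+5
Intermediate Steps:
sqrt(136118 + 177096)/(560**2) - 1*(-350610) = sqrt(313214)/313600 + 350610 = 350610 + sqrt(313214)/313600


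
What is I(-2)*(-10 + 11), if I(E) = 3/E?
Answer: -3/2 ≈ -1.5000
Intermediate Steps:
I(-2)*(-10 + 11) = (3/(-2))*(-10 + 11) = (3*(-1/2))*1 = -3/2*1 = -3/2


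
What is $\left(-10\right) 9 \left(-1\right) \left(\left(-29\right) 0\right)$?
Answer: $0$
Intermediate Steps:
$\left(-10\right) 9 \left(-1\right) \left(\left(-29\right) 0\right) = \left(-90\right) \left(-1\right) 0 = 90 \cdot 0 = 0$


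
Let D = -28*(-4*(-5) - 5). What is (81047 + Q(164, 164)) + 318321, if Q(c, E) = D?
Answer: 398948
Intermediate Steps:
D = -420 (D = -28*(20 - 5) = -28*15 = -420)
Q(c, E) = -420
(81047 + Q(164, 164)) + 318321 = (81047 - 420) + 318321 = 80627 + 318321 = 398948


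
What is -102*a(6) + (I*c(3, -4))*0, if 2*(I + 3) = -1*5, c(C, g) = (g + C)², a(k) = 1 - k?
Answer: 510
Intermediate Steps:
c(C, g) = (C + g)²
I = -11/2 (I = -3 + (-1*5)/2 = -3 + (½)*(-5) = -3 - 5/2 = -11/2 ≈ -5.5000)
-102*a(6) + (I*c(3, -4))*0 = -102*(1 - 1*6) - 11*(3 - 4)²/2*0 = -102*(1 - 6) - 11/2*(-1)²*0 = -102*(-5) - 11/2*1*0 = 510 - 11/2*0 = 510 + 0 = 510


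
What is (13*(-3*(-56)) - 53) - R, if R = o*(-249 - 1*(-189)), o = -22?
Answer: 811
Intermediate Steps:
R = 1320 (R = -22*(-249 - 1*(-189)) = -22*(-249 + 189) = -22*(-60) = 1320)
(13*(-3*(-56)) - 53) - R = (13*(-3*(-56)) - 53) - 1*1320 = (13*168 - 53) - 1320 = (2184 - 53) - 1320 = 2131 - 1320 = 811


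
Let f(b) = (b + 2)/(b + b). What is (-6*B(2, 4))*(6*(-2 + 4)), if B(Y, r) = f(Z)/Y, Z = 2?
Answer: -36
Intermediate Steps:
f(b) = (2 + b)/(2*b) (f(b) = (2 + b)/((2*b)) = (2 + b)*(1/(2*b)) = (2 + b)/(2*b))
B(Y, r) = 1/Y (B(Y, r) = ((½)*(2 + 2)/2)/Y = ((½)*(½)*4)/Y = 1/Y)
(-6*B(2, 4))*(6*(-2 + 4)) = (-6/2)*(6*(-2 + 4)) = (-6*½)*(6*2) = -3*12 = -36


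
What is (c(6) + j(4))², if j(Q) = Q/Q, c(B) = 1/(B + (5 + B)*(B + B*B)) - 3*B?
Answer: 63282025/219024 ≈ 288.93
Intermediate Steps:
c(B) = 1/(B + (5 + B)*(B + B²)) - 3*B
j(Q) = 1
(c(6) + j(4))² = ((1 - 18*6² - 18*6³ - 3*6⁴)/(6*(6 + 6² + 6*6)) + 1)² = ((1 - 18*36 - 18*216 - 3*1296)/(6*(6 + 36 + 36)) + 1)² = ((⅙)*(1 - 648 - 3888 - 3888)/78 + 1)² = ((⅙)*(1/78)*(-8423) + 1)² = (-8423/468 + 1)² = (-7955/468)² = 63282025/219024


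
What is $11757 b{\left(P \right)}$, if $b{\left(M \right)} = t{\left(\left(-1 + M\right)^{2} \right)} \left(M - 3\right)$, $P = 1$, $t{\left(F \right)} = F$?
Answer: $0$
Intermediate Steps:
$b{\left(M \right)} = \left(-1 + M\right)^{2} \left(-3 + M\right)$ ($b{\left(M \right)} = \left(-1 + M\right)^{2} \left(M - 3\right) = \left(-1 + M\right)^{2} \left(-3 + M\right)$)
$11757 b{\left(P \right)} = 11757 \left(-1 + 1\right)^{2} \left(-3 + 1\right) = 11757 \cdot 0^{2} \left(-2\right) = 11757 \cdot 0 \left(-2\right) = 11757 \cdot 0 = 0$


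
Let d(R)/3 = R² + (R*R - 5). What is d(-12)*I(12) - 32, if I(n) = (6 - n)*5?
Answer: -25502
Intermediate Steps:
I(n) = 30 - 5*n
d(R) = -15 + 6*R² (d(R) = 3*(R² + (R*R - 5)) = 3*(R² + (R² - 5)) = 3*(R² + (-5 + R²)) = 3*(-5 + 2*R²) = -15 + 6*R²)
d(-12)*I(12) - 32 = (-15 + 6*(-12)²)*(30 - 5*12) - 32 = (-15 + 6*144)*(30 - 60) - 32 = (-15 + 864)*(-30) - 32 = 849*(-30) - 32 = -25470 - 32 = -25502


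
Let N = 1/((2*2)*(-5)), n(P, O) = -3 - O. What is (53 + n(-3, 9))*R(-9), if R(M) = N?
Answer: -41/20 ≈ -2.0500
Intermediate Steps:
N = -1/20 (N = 1/(4*(-5)) = 1/(-20) = -1/20 ≈ -0.050000)
R(M) = -1/20
(53 + n(-3, 9))*R(-9) = (53 + (-3 - 1*9))*(-1/20) = (53 + (-3 - 9))*(-1/20) = (53 - 12)*(-1/20) = 41*(-1/20) = -41/20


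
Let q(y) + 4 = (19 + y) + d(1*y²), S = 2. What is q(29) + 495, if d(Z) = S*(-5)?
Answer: 529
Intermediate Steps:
d(Z) = -10 (d(Z) = 2*(-5) = -10)
q(y) = 5 + y (q(y) = -4 + ((19 + y) - 10) = -4 + (9 + y) = 5 + y)
q(29) + 495 = (5 + 29) + 495 = 34 + 495 = 529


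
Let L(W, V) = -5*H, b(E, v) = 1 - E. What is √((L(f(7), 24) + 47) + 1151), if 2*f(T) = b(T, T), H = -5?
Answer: √1223 ≈ 34.971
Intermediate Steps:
f(T) = ½ - T/2 (f(T) = (1 - T)/2 = ½ - T/2)
L(W, V) = 25 (L(W, V) = -5*(-5) = 25)
√((L(f(7), 24) + 47) + 1151) = √((25 + 47) + 1151) = √(72 + 1151) = √1223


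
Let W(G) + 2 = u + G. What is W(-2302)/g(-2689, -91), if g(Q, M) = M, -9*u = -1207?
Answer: 19529/819 ≈ 23.845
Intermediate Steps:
u = 1207/9 (u = -⅑*(-1207) = 1207/9 ≈ 134.11)
W(G) = 1189/9 + G (W(G) = -2 + (1207/9 + G) = 1189/9 + G)
W(-2302)/g(-2689, -91) = (1189/9 - 2302)/(-91) = -19529/9*(-1/91) = 19529/819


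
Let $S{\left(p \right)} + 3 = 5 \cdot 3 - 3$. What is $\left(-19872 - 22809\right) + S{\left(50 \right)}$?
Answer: $-42672$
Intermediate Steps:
$S{\left(p \right)} = 9$ ($S{\left(p \right)} = -3 + \left(5 \cdot 3 - 3\right) = -3 + \left(15 - 3\right) = -3 + 12 = 9$)
$\left(-19872 - 22809\right) + S{\left(50 \right)} = \left(-19872 - 22809\right) + 9 = -42681 + 9 = -42672$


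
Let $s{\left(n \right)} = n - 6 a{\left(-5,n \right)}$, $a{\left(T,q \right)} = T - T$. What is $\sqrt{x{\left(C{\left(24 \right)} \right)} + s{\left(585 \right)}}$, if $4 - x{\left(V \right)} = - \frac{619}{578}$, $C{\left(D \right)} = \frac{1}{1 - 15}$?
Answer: $\frac{\sqrt{682122}}{34} \approx 24.291$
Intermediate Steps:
$a{\left(T,q \right)} = 0$
$s{\left(n \right)} = n$ ($s{\left(n \right)} = n - 0 = n + 0 = n$)
$C{\left(D \right)} = - \frac{1}{14}$ ($C{\left(D \right)} = \frac{1}{-14} = - \frac{1}{14}$)
$x{\left(V \right)} = \frac{2931}{578}$ ($x{\left(V \right)} = 4 - - \frac{619}{578} = 4 + \frac{619}{578} = \frac{2931}{578}$)
$\sqrt{x{\left(C{\left(24 \right)} \right)} + s{\left(585 \right)}} = \sqrt{\frac{2931}{578} + 585} = \sqrt{\frac{341061}{578}} = \frac{\sqrt{682122}}{34}$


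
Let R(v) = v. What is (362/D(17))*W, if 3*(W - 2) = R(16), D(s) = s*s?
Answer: 7964/867 ≈ 9.1857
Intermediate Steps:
D(s) = s²
W = 22/3 (W = 2 + (⅓)*16 = 2 + 16/3 = 22/3 ≈ 7.3333)
(362/D(17))*W = (362/(17²))*(22/3) = (362/289)*(22/3) = 7964/867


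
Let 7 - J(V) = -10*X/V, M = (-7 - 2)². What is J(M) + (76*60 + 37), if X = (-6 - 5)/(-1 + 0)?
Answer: 373034/81 ≈ 4605.4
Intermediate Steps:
X = 11 (X = -11/(-1) = -11*(-1) = 11)
M = 81 (M = (-9)² = 81)
J(V) = 7 + 110/V (J(V) = 7 - (-10)*11/V = 7 - (-110)/V = 7 + 110/V)
J(M) + (76*60 + 37) = (7 + 110/81) + (76*60 + 37) = (7 + 110*(1/81)) + (4560 + 37) = (7 + 110/81) + 4597 = 677/81 + 4597 = 373034/81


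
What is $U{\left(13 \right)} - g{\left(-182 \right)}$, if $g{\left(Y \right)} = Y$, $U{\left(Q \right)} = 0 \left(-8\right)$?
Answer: $182$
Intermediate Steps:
$U{\left(Q \right)} = 0$
$U{\left(13 \right)} - g{\left(-182 \right)} = 0 - -182 = 0 + 182 = 182$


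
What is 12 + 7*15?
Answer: 117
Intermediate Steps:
12 + 7*15 = 12 + 105 = 117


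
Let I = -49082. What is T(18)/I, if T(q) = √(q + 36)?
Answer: -3*√6/49082 ≈ -0.00014972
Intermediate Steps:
T(q) = √(36 + q)
T(18)/I = √(36 + 18)/(-49082) = √54*(-1/49082) = (3*√6)*(-1/49082) = -3*√6/49082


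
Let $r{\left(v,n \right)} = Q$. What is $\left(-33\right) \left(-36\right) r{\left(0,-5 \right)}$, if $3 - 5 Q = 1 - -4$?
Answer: $- \frac{2376}{5} \approx -475.2$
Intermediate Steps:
$Q = - \frac{2}{5}$ ($Q = \frac{3}{5} - \frac{1 - -4}{5} = \frac{3}{5} - \frac{1 + 4}{5} = \frac{3}{5} - 1 = - \frac{2}{5} \approx -0.4$)
$r{\left(v,n \right)} = - \frac{2}{5}$
$\left(-33\right) \left(-36\right) r{\left(0,-5 \right)} = \left(-33\right) \left(-36\right) \left(- \frac{2}{5}\right) = 1188 \left(- \frac{2}{5}\right) = - \frac{2376}{5}$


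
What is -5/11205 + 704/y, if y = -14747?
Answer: -1592411/33048027 ≈ -0.048185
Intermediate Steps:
-5/11205 + 704/y = -5/11205 + 704/(-14747) = -5*1/11205 + 704*(-1/14747) = -1/2241 - 704/14747 = -1592411/33048027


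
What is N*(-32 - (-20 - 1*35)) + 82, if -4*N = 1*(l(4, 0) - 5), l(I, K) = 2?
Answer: 397/4 ≈ 99.250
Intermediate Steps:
N = ¾ (N = -(2 - 5)/4 = -(-3)/4 = -¼*(-3) = ¾ ≈ 0.75000)
N*(-32 - (-20 - 1*35)) + 82 = 3*(-32 - (-20 - 1*35))/4 + 82 = 3*(-32 - (-20 - 35))/4 + 82 = 3*(-32 - 1*(-55))/4 + 82 = 3*(-32 + 55)/4 + 82 = (¾)*23 + 82 = 69/4 + 82 = 397/4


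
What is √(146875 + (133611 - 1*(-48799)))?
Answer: √329285 ≈ 573.83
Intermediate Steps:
√(146875 + (133611 - 1*(-48799))) = √(146875 + (133611 + 48799)) = √(146875 + 182410) = √329285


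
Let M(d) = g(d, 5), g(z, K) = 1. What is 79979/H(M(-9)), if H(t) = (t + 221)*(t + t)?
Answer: 79979/444 ≈ 180.13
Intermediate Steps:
M(d) = 1
H(t) = 2*t*(221 + t) (H(t) = (221 + t)*(2*t) = 2*t*(221 + t))
79979/H(M(-9)) = 79979/((2*1*(221 + 1))) = 79979/((2*1*222)) = 79979/444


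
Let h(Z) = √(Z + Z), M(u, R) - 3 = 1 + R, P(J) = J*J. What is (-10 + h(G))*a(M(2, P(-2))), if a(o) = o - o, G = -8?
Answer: 0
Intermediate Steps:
P(J) = J²
M(u, R) = 4 + R (M(u, R) = 3 + (1 + R) = 4 + R)
a(o) = 0
h(Z) = √2*√Z (h(Z) = √(2*Z) = √2*√Z)
(-10 + h(G))*a(M(2, P(-2))) = (-10 + √2*√(-8))*0 = (-10 + √2*(2*I*√2))*0 = (-10 + 4*I)*0 = 0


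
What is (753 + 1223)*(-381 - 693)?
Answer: -2122224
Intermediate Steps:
(753 + 1223)*(-381 - 693) = 1976*(-1074) = -2122224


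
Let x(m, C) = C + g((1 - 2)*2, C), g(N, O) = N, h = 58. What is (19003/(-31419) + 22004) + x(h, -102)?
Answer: 688057097/31419 ≈ 21899.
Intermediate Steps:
x(m, C) = -2 + C (x(m, C) = C + (1 - 2)*2 = C - 1*2 = C - 2 = -2 + C)
(19003/(-31419) + 22004) + x(h, -102) = (19003/(-31419) + 22004) + (-2 - 102) = (19003*(-1/31419) + 22004) - 104 = (-19003/31419 + 22004) - 104 = 691324673/31419 - 104 = 688057097/31419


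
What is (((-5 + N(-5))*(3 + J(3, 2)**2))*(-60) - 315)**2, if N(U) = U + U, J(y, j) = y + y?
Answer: 1209996225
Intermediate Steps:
J(y, j) = 2*y
N(U) = 2*U
(((-5 + N(-5))*(3 + J(3, 2)**2))*(-60) - 315)**2 = (((-5 + 2*(-5))*(3 + (2*3)**2))*(-60) - 315)**2 = (((-5 - 10)*(3 + 6**2))*(-60) - 315)**2 = (-15*(3 + 36)*(-60) - 315)**2 = (-15*39*(-60) - 315)**2 = (-585*(-60) - 315)**2 = (35100 - 315)**2 = 34785**2 = 1209996225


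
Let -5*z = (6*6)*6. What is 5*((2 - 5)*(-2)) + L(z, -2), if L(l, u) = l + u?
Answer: -76/5 ≈ -15.200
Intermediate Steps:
z = -216/5 (z = -6*6*6/5 = -36*6/5 = -1/5*216 = -216/5 ≈ -43.200)
5*((2 - 5)*(-2)) + L(z, -2) = 5*((2 - 5)*(-2)) + (-216/5 - 2) = 5*(-3*(-2)) - 226/5 = 5*6 - 226/5 = 30 - 226/5 = -76/5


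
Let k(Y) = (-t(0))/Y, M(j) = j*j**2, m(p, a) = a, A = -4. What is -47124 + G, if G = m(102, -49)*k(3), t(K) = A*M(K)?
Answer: -47124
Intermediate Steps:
M(j) = j**3
t(K) = -4*K**3
k(Y) = 0 (k(Y) = (-(-4)*0**3)/Y = (-(-4)*0)/Y = (-1*0)/Y = 0/Y = 0)
G = 0 (G = -49*0 = 0)
-47124 + G = -47124 + 0 = -47124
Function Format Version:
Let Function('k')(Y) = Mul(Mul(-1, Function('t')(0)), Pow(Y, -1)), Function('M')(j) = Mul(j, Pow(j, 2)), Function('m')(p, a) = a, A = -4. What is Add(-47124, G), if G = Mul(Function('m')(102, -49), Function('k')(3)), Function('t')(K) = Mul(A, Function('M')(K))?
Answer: -47124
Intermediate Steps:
Function('M')(j) = Pow(j, 3)
Function('t')(K) = Mul(-4, Pow(K, 3))
Function('k')(Y) = 0 (Function('k')(Y) = Mul(Mul(-1, Mul(-4, Pow(0, 3))), Pow(Y, -1)) = Mul(Mul(-1, Mul(-4, 0)), Pow(Y, -1)) = Mul(Mul(-1, 0), Pow(Y, -1)) = Mul(0, Pow(Y, -1)) = 0)
G = 0 (G = Mul(-49, 0) = 0)
Add(-47124, G) = Add(-47124, 0) = -47124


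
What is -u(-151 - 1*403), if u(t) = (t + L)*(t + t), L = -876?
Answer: -1584440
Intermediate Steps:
u(t) = 2*t*(-876 + t) (u(t) = (t - 876)*(t + t) = (-876 + t)*(2*t) = 2*t*(-876 + t))
-u(-151 - 1*403) = -2*(-151 - 1*403)*(-876 + (-151 - 1*403)) = -2*(-151 - 403)*(-876 + (-151 - 403)) = -2*(-554)*(-876 - 554) = -2*(-554)*(-1430) = -1*1584440 = -1584440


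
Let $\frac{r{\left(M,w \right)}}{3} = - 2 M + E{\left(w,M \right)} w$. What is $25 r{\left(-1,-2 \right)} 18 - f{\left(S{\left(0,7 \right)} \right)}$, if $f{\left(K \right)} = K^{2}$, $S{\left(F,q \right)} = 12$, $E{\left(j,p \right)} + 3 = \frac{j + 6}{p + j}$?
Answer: $14256$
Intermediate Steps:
$E{\left(j,p \right)} = -3 + \frac{6 + j}{j + p}$ ($E{\left(j,p \right)} = -3 + \frac{j + 6}{p + j} = -3 + \frac{6 + j}{j + p}$)
$r{\left(M,w \right)} = - 6 M + \frac{3 w \left(6 - 3 M - 2 w\right)}{M + w}$ ($r{\left(M,w \right)} = 3 \left(- 2 M + \frac{6 - 3 M - 2 w}{w + M} w\right) = 3 \left(- 2 M + \frac{6 - 3 M - 2 w}{M + w} w\right) = 3 \left(- 2 M + \frac{w \left(6 - 3 M - 2 w\right)}{M + w}\right) = - 6 M + \frac{3 w \left(6 - 3 M - 2 w\right)}{M + w}$)
$25 r{\left(-1,-2 \right)} 18 - f{\left(S{\left(0,7 \right)} \right)} = 25 \frac{3 \left(- 2 \left(-1\right)^{2} - 2 \left(-2\right)^{2} + 6 \left(-2\right) - \left(-5\right) \left(-2\right)\right)}{-1 - 2} \cdot 18 - 12^{2} = 25 \frac{3 \left(\left(-2\right) 1 - 8 - 12 - 10\right)}{-3} \cdot 18 - 144 = 25 \cdot 3 \left(- \frac{1}{3}\right) \left(-2 - 8 - 12 - 10\right) 18 - 144 = 25 \cdot 3 \left(- \frac{1}{3}\right) \left(-32\right) 18 - 144 = 25 \cdot 32 \cdot 18 - 144 = 800 \cdot 18 - 144 = 14400 - 144 = 14256$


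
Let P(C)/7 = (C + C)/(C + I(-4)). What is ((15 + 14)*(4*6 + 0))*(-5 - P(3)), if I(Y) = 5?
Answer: -7134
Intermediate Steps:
P(C) = 14*C/(5 + C) (P(C) = 7*((C + C)/(C + 5)) = 7*((2*C)/(5 + C)) = 7*(2*C/(5 + C)) = 14*C/(5 + C))
((15 + 14)*(4*6 + 0))*(-5 - P(3)) = ((15 + 14)*(4*6 + 0))*(-5 - 14*3/(5 + 3)) = (29*(24 + 0))*(-5 - 14*3/8) = (29*24)*(-5 - 14*3/8) = 696*(-5 - 1*21/4) = 696*(-5 - 21/4) = 696*(-41/4) = -7134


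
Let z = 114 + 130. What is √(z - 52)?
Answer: 8*√3 ≈ 13.856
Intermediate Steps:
z = 244
√(z - 52) = √(244 - 52) = √192 = 8*√3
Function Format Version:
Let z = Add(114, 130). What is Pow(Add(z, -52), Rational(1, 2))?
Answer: Mul(8, Pow(3, Rational(1, 2))) ≈ 13.856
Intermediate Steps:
z = 244
Pow(Add(z, -52), Rational(1, 2)) = Pow(Add(244, -52), Rational(1, 2)) = Pow(192, Rational(1, 2)) = Mul(8, Pow(3, Rational(1, 2)))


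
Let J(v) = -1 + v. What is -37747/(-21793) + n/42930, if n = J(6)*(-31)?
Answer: 323420159/187114698 ≈ 1.7285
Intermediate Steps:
n = -155 (n = (-1 + 6)*(-31) = 5*(-31) = -155)
-37747/(-21793) + n/42930 = -37747/(-21793) - 155/42930 = -37747*(-1/21793) - 155*1/42930 = 37747/21793 - 31/8586 = 323420159/187114698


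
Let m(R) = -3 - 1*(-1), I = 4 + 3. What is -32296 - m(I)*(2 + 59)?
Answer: -32174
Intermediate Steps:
I = 7
m(R) = -2 (m(R) = -3 + 1 = -2)
-32296 - m(I)*(2 + 59) = -32296 - (-2)*(2 + 59) = -32296 - (-2)*61 = -32296 - 1*(-122) = -32296 + 122 = -32174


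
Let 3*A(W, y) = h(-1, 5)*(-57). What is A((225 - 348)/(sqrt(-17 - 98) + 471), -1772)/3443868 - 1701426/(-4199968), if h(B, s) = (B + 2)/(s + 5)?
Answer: 3662174109893/9040084622640 ≈ 0.40510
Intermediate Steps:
h(B, s) = (2 + B)/(5 + s)
A(W, y) = -19/10 (A(W, y) = (((2 - 1)/(5 + 5))*(-57))/3 = ((1/10)*(-57))/3 = (1/3)*(-57/10) = -19/10)
A((225 - 348)/(sqrt(-17 - 98) + 471), -1772)/3443868 - 1701426/(-4199968) = -19/10/3443868 - 1701426/(-4199968) = -19/10*1/3443868 - 1701426*(-1/4199968) = -19/34438680 + 850713/2099984 = 3662174109893/9040084622640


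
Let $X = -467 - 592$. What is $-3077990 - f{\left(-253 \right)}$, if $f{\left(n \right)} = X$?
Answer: $-3076931$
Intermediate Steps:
$X = -1059$
$f{\left(n \right)} = -1059$
$-3077990 - f{\left(-253 \right)} = -3077990 - -1059 = -3077990 + 1059 = -3076931$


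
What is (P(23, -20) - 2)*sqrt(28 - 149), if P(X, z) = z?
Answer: -242*I ≈ -242.0*I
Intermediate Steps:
(P(23, -20) - 2)*sqrt(28 - 149) = (-20 - 2)*sqrt(28 - 149) = -242*I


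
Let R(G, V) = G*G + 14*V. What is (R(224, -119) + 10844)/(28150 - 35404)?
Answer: -29677/3627 ≈ -8.1823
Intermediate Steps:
R(G, V) = G² + 14*V
(R(224, -119) + 10844)/(28150 - 35404) = ((224² + 14*(-119)) + 10844)/(28150 - 35404) = ((50176 - 1666) + 10844)/(-7254) = (48510 + 10844)*(-1/7254) = 59354*(-1/7254) = -29677/3627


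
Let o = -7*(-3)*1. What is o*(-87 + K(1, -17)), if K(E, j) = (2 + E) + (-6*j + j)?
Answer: 21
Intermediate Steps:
o = 21 (o = 21*1 = 21)
K(E, j) = 2 + E - 5*j (K(E, j) = (2 + E) - 5*j = 2 + E - 5*j)
o*(-87 + K(1, -17)) = 21*(-87 + (2 + 1 - 5*(-17))) = 21*(-87 + (2 + 1 + 85)) = 21*(-87 + 88) = 21*1 = 21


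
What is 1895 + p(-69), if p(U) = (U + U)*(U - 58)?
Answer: 19421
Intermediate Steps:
p(U) = 2*U*(-58 + U) (p(U) = (2*U)*(-58 + U) = 2*U*(-58 + U))
1895 + p(-69) = 1895 + 2*(-69)*(-58 - 69) = 1895 + 2*(-69)*(-127) = 1895 + 17526 = 19421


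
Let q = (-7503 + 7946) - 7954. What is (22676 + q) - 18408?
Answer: -3243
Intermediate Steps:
q = -7511 (q = 443 - 7954 = -7511)
(22676 + q) - 18408 = (22676 - 7511) - 18408 = 15165 - 18408 = -3243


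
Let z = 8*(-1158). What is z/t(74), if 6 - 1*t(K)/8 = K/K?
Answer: -1158/5 ≈ -231.60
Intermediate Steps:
t(K) = 40 (t(K) = 48 - 8*K/K = 48 - 8*1 = 48 - 8 = 40)
z = -9264
z/t(74) = -9264/40 = -9264*1/40 = -1158/5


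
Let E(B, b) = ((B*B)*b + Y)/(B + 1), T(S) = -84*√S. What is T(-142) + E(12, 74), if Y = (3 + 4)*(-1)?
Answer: 10649/13 - 84*I*√142 ≈ 819.15 - 1001.0*I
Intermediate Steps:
Y = -7 (Y = 7*(-1) = -7)
E(B, b) = (-7 + b*B²)/(1 + B) (E(B, b) = ((B*B)*b - 7)/(B + 1) = (B²*b - 7)/(1 + B) = (b*B² - 7)/(1 + B) = (-7 + b*B²)/(1 + B))
T(-142) + E(12, 74) = -84*I*√142 + (-7 + 74*12²)/(1 + 12) = -84*I*√142 + (-7 + 74*144)/13 = -84*I*√142 + (-7 + 10656)/13 = -84*I*√142 + (1/13)*10649 = -84*I*√142 + 10649/13 = 10649/13 - 84*I*√142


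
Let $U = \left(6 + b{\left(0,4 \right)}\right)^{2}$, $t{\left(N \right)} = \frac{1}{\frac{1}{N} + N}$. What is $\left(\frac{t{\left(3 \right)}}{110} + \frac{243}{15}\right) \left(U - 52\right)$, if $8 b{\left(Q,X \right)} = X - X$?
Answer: $- \frac{71292}{275} \approx -259.24$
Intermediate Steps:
$t{\left(N \right)} = \frac{1}{N + \frac{1}{N}}$
$b{\left(Q,X \right)} = 0$ ($b{\left(Q,X \right)} = \frac{X - X}{8} = \frac{1}{8} \cdot 0 = 0$)
$U = 36$ ($U = \left(6 + 0\right)^{2} = 6^{2} = 36$)
$\left(\frac{t{\left(3 \right)}}{110} + \frac{243}{15}\right) \left(U - 52\right) = \left(\frac{3 \frac{1}{1 + 3^{2}}}{110} + \frac{243}{15}\right) \left(36 - 52\right) = \left(\frac{3}{1 + 9} \cdot \frac{1}{110} + 243 \cdot \frac{1}{15}\right) \left(36 - 52\right) = \left(\frac{3}{10} \cdot \frac{1}{110} + \frac{81}{5}\right) \left(-16\right) = \left(\frac{3}{1100} + \frac{81}{5}\right) \left(-16\right) = \frac{17823}{1100} \left(-16\right) = - \frac{71292}{275}$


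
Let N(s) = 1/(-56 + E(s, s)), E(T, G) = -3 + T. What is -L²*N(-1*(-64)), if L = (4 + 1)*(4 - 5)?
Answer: -5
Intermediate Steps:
L = -5 (L = 5*(-1) = -5)
N(s) = 1/(-59 + s) (N(s) = 1/(-56 + (-3 + s)) = 1/(-59 + s))
-L²*N(-1*(-64)) = -(-5)²/(-59 - 1*(-64)) = -25/(-59 + 64) = -25/5 = -1*5 = -5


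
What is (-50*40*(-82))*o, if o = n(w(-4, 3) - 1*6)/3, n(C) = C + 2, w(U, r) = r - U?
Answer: 164000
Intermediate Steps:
n(C) = 2 + C
o = 1 (o = (2 + ((3 - 1*(-4)) - 1*6))/3 = (2 + ((3 + 4) - 6))*(⅓) = (2 + (7 - 6))*(⅓) = (2 + 1)*(⅓) = 3*(⅓) = 1)
(-50*40*(-82))*o = (-50*40*(-82))*1 = -2000*(-82)*1 = 164000*1 = 164000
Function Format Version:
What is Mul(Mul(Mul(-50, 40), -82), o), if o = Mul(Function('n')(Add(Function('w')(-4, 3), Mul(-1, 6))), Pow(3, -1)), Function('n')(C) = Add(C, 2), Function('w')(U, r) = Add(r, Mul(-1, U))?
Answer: 164000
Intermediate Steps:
Function('n')(C) = Add(2, C)
o = 1 (o = Mul(Add(2, Add(Add(3, Mul(-1, -4)), Mul(-1, 6))), Pow(3, -1)) = Mul(Add(2, Add(Add(3, 4), -6)), Rational(1, 3)) = Mul(Add(2, Add(7, -6)), Rational(1, 3)) = Mul(Add(2, 1), Rational(1, 3)) = Mul(3, Rational(1, 3)) = 1)
Mul(Mul(Mul(-50, 40), -82), o) = Mul(Mul(Mul(-50, 40), -82), 1) = Mul(Mul(-2000, -82), 1) = Mul(164000, 1) = 164000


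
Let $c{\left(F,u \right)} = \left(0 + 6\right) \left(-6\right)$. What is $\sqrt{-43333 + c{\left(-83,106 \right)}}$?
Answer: $i \sqrt{43369} \approx 208.25 i$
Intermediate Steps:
$c{\left(F,u \right)} = -36$ ($c{\left(F,u \right)} = 6 \left(-6\right) = -36$)
$\sqrt{-43333 + c{\left(-83,106 \right)}} = \sqrt{-43333 - 36} = \sqrt{-43369} = i \sqrt{43369}$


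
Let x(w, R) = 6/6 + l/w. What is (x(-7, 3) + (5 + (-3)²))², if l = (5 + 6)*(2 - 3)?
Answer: 13456/49 ≈ 274.61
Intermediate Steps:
l = -11 (l = 11*(-1) = -11)
x(w, R) = 1 - 11/w (x(w, R) = 6/6 - 11/w = 6*(⅙) - 11/w = 1 - 11/w)
(x(-7, 3) + (5 + (-3)²))² = ((-11 - 7)/(-7) + (5 + (-3)²))² = (-⅐*(-18) + (5 + 9))² = (18/7 + 14)² = (116/7)² = 13456/49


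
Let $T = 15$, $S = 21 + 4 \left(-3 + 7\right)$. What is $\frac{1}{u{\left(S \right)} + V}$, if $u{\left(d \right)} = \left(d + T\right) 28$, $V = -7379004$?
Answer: $- \frac{1}{7377548} \approx -1.3555 \cdot 10^{-7}$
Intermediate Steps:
$S = 37$ ($S = 21 + 4 \cdot 4 = 21 + 16 = 37$)
$u{\left(d \right)} = 420 + 28 d$ ($u{\left(d \right)} = \left(d + 15\right) 28 = \left(15 + d\right) 28 = 420 + 28 d$)
$\frac{1}{u{\left(S \right)} + V} = \frac{1}{\left(420 + 28 \cdot 37\right) - 7379004} = \frac{1}{\left(420 + 1036\right) - 7379004} = \frac{1}{1456 - 7379004} = \frac{1}{-7377548} = - \frac{1}{7377548}$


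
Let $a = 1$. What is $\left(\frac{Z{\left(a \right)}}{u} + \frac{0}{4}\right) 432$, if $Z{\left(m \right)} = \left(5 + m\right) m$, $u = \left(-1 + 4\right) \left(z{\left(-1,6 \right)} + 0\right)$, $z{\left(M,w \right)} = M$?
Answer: $-864$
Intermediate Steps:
$u = -3$ ($u = \left(-1 + 4\right) \left(-1 + 0\right) = 3 \left(-1\right) = -3$)
$Z{\left(m \right)} = m \left(5 + m\right)$
$\left(\frac{Z{\left(a \right)}}{u} + \frac{0}{4}\right) 432 = \left(\frac{1 \left(5 + 1\right)}{-3} + \frac{0}{4}\right) 432 = \left(1 \cdot 6 \left(- \frac{1}{3}\right) + 0 \cdot \frac{1}{4}\right) 432 = \left(6 \left(- \frac{1}{3}\right) + 0\right) 432 = \left(-2 + 0\right) 432 = \left(-2\right) 432 = -864$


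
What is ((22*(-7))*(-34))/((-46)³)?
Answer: -1309/24334 ≈ -0.053793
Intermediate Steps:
((22*(-7))*(-34))/((-46)³) = -154*(-34)/(-97336) = 5236*(-1/97336) = -1309/24334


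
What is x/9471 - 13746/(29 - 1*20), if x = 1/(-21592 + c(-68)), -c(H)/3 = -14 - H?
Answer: -314679745997/206032134 ≈ -1527.3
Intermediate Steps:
c(H) = 42 + 3*H (c(H) = -3*(-14 - H) = 42 + 3*H)
x = -1/21754 (x = 1/(-21592 + (42 + 3*(-68))) = 1/(-21592 + (42 - 204)) = 1/(-21592 - 162) = 1/(-21754) = -1/21754 ≈ -4.5969e-5)
x/9471 - 13746/(29 - 1*20) = -1/21754/9471 - 13746/(29 - 1*20) = -1/21754*1/9471 - 13746/(29 - 20) = -1/206032134 - 13746/9 = -1/206032134 - 13746*⅑ = -1/206032134 - 4582/3 = -314679745997/206032134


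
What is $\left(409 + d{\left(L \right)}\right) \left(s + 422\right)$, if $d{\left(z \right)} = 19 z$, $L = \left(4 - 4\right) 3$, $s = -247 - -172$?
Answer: $141923$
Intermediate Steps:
$s = -75$ ($s = -247 + 172 = -75$)
$L = 0$ ($L = 0 \cdot 3 = 0$)
$\left(409 + d{\left(L \right)}\right) \left(s + 422\right) = \left(409 + 19 \cdot 0\right) \left(-75 + 422\right) = \left(409 + 0\right) 347 = 409 \cdot 347 = 141923$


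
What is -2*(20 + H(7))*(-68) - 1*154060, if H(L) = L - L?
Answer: -151340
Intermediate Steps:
H(L) = 0
-2*(20 + H(7))*(-68) - 1*154060 = -2*(20 + 0)*(-68) - 1*154060 = -2*20*(-68) - 154060 = -40*(-68) - 154060 = 2720 - 154060 = -151340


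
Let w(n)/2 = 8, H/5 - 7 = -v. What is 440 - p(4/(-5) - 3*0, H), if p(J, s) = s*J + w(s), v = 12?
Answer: 404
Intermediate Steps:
H = -25 (H = 35 + 5*(-1*12) = 35 + 5*(-12) = 35 - 60 = -25)
w(n) = 16 (w(n) = 2*8 = 16)
p(J, s) = 16 + J*s (p(J, s) = s*J + 16 = J*s + 16 = 16 + J*s)
440 - p(4/(-5) - 3*0, H) = 440 - (16 + (4/(-5) - 3*0)*(-25)) = 440 - (16 + (4*(-⅕) + 0)*(-25)) = 440 - (16 + (-⅘ + 0)*(-25)) = 440 - (16 - ⅘*(-25)) = 440 - (16 + 20) = 440 - 1*36 = 440 - 36 = 404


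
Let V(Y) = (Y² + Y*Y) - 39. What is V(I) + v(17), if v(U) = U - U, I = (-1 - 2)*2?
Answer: 33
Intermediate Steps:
I = -6 (I = -3*2 = -6)
v(U) = 0
V(Y) = -39 + 2*Y² (V(Y) = (Y² + Y²) - 39 = 2*Y² - 39 = -39 + 2*Y²)
V(I) + v(17) = (-39 + 2*(-6)²) + 0 = (-39 + 2*36) + 0 = (-39 + 72) + 0 = 33 + 0 = 33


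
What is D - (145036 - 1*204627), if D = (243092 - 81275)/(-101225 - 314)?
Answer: 6050648732/101539 ≈ 59589.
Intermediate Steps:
D = -161817/101539 (D = 161817/(-101539) = 161817*(-1/101539) = -161817/101539 ≈ -1.5936)
D - (145036 - 1*204627) = -161817/101539 - (145036 - 1*204627) = -161817/101539 - (145036 - 204627) = -161817/101539 - 1*(-59591) = -161817/101539 + 59591 = 6050648732/101539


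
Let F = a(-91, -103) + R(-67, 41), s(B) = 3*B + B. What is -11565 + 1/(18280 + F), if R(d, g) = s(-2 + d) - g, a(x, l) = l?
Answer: -206550899/17860 ≈ -11565.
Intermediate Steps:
s(B) = 4*B
R(d, g) = -8 - g + 4*d (R(d, g) = 4*(-2 + d) - g = (-8 + 4*d) - g = -8 - g + 4*d)
F = -420 (F = -103 + (-8 - 1*41 + 4*(-67)) = -103 + (-8 - 41 - 268) = -103 - 317 = -420)
-11565 + 1/(18280 + F) = -11565 + 1/(18280 - 420) = -11565 + 1/17860 = -206550899/17860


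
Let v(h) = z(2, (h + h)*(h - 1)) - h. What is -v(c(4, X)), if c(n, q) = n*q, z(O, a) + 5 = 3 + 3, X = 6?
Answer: 23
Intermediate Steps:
z(O, a) = 1 (z(O, a) = -5 + (3 + 3) = -5 + 6 = 1)
v(h) = 1 - h
-v(c(4, X)) = -(1 - 4*6) = -(1 - 1*24) = -(1 - 24) = -1*(-23) = 23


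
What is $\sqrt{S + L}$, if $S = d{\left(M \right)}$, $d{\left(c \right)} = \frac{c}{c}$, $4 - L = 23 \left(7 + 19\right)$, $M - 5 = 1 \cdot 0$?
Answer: $i \sqrt{593} \approx 24.352 i$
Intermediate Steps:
$M = 5$ ($M = 5 + 1 \cdot 0 = 5 + 0 = 5$)
$L = -594$ ($L = 4 - 23 \left(7 + 19\right) = 4 - 23 \cdot 26 = 4 - 598 = -594$)
$d{\left(c \right)} = 1$
$S = 1$
$\sqrt{S + L} = \sqrt{1 - 594} = \sqrt{-593} = i \sqrt{593}$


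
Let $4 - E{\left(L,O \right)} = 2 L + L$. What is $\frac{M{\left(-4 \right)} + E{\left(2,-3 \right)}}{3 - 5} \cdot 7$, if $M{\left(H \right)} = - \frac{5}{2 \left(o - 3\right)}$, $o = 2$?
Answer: $- \frac{7}{4} \approx -1.75$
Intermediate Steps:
$E{\left(L,O \right)} = 4 - 3 L$ ($E{\left(L,O \right)} = 4 - \left(2 L + L\right) = 4 - 3 L$)
$M{\left(H \right)} = \frac{5}{2}$ ($M{\left(H \right)} = - \frac{5}{2 \left(2 - 3\right)} = - \frac{5}{2 \left(-1\right)} = - \frac{5}{-2} = \left(-5\right) \left(- \frac{1}{2}\right) = \frac{5}{2}$)
$\frac{M{\left(-4 \right)} + E{\left(2,-3 \right)}}{3 - 5} \cdot 7 = \frac{\frac{5}{2} + \left(4 - 6\right)}{3 - 5} \cdot 7 = \frac{\frac{5}{2} + \left(4 - 6\right)}{-2} \cdot 7 = \left(\frac{5}{2} - 2\right) \left(- \frac{1}{2}\right) 7 = \frac{1}{2} \left(- \frac{1}{2}\right) 7 = \left(- \frac{1}{4}\right) 7 = - \frac{7}{4}$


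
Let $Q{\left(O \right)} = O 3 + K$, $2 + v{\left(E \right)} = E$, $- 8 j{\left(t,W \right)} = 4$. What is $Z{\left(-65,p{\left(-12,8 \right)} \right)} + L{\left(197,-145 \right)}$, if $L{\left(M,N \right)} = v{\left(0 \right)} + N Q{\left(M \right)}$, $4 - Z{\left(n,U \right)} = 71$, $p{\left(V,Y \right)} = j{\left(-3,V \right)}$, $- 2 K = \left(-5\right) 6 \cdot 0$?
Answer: $-85764$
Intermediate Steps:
$j{\left(t,W \right)} = - \frac{1}{2}$ ($j{\left(t,W \right)} = \left(- \frac{1}{8}\right) 4 = - \frac{1}{2}$)
$v{\left(E \right)} = -2 + E$
$K = 0$ ($K = - \frac{\left(-5\right) 6 \cdot 0}{2} = - \frac{\left(-30\right) 0}{2} = \left(- \frac{1}{2}\right) 0 = 0$)
$p{\left(V,Y \right)} = - \frac{1}{2}$
$Z{\left(n,U \right)} = -67$ ($Z{\left(n,U \right)} = 4 - 71 = -67$)
$Q{\left(O \right)} = 3 O$ ($Q{\left(O \right)} = O 3 + 0 = 3 O + 0 = 3 O$)
$L{\left(M,N \right)} = -2 + 3 M N$ ($L{\left(M,N \right)} = \left(-2 + 0\right) + N 3 M = -2 + 3 M N$)
$Z{\left(-65,p{\left(-12,8 \right)} \right)} + L{\left(197,-145 \right)} = -67 + \left(-2 + 3 \cdot 197 \left(-145\right)\right) = -67 - 85697 = -85764$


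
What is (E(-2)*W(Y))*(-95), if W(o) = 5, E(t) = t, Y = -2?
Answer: 950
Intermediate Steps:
(E(-2)*W(Y))*(-95) = -2*5*(-95) = -10*(-95) = 950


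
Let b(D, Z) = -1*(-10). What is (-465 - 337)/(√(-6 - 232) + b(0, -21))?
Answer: -4010/169 + 401*I*√238/169 ≈ -23.728 + 36.605*I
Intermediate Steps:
b(D, Z) = 10
(-465 - 337)/(√(-6 - 232) + b(0, -21)) = (-465 - 337)/(√(-6 - 232) + 10) = -802/(√(-238) + 10) = -802/(I*√238 + 10) = -802/(10 + I*√238)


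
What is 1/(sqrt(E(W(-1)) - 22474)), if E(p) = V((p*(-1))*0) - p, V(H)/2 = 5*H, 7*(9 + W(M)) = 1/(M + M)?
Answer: -I*sqrt(26054)/24193 ≈ -0.0066719*I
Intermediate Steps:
W(M) = -9 + 1/(14*M) (W(M) = -9 + 1/(7*(M + M)) = -9 + 1/(7*((2*M))) = -9 + (1/(2*M))/7 = -9 + 1/(14*M))
V(H) = 10*H (V(H) = 2*(5*H) = 10*H)
E(p) = -p (E(p) = 10*((p*(-1))*0) - p = 10*(-p*0) - p = 10*0 - p = 0 - p = -p)
1/(sqrt(E(W(-1)) - 22474)) = 1/(sqrt(-(-9 + (1/14)/(-1)) - 22474)) = 1/(sqrt(-(-9 + (1/14)*(-1)) - 22474)) = 1/(sqrt(-(-9 - 1/14) - 22474)) = 1/(sqrt(-1*(-127/14) - 22474)) = 1/(sqrt(127/14 - 22474)) = 1/(sqrt(-314509/14)) = 1/(13*I*sqrt(26054)/14) = -I*sqrt(26054)/24193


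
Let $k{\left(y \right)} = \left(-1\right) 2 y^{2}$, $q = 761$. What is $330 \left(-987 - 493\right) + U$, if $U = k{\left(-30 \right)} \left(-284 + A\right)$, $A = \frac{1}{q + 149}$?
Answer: $\frac{2074620}{91} \approx 22798.0$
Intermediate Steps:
$k{\left(y \right)} = - 2 y^{2}$
$A = \frac{1}{910}$ ($A = \frac{1}{761 + 149} = \frac{1}{910} \approx 0.0010989$)
$U = \frac{46519020}{91}$ ($U = - 2 \left(-30\right)^{2} \left(-284 + \frac{1}{910}\right) = \left(-2\right) 900 \left(- \frac{258439}{910}\right) = \left(-1800\right) \left(- \frac{258439}{910}\right) = \frac{46519020}{91} \approx 5.112 \cdot 10^{5}$)
$330 \left(-987 - 493\right) + U = 330 \left(-987 - 493\right) + \frac{46519020}{91} = 330 \left(-1480\right) + \frac{46519020}{91} = -488400 + \frac{46519020}{91} = \frac{2074620}{91}$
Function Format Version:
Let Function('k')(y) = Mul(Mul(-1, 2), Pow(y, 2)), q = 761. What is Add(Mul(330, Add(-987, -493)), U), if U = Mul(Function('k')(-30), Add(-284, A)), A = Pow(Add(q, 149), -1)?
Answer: Rational(2074620, 91) ≈ 22798.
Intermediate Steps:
Function('k')(y) = Mul(-2, Pow(y, 2))
A = Rational(1, 910) (A = Pow(Add(761, 149), -1) = Pow(910, -1) = Rational(1, 910) ≈ 0.0010989)
U = Rational(46519020, 91) (U = Mul(Mul(-2, Pow(-30, 2)), Add(-284, Rational(1, 910))) = Mul(Mul(-2, 900), Rational(-258439, 910)) = Mul(-1800, Rational(-258439, 910)) = Rational(46519020, 91) ≈ 5.1120e+5)
Add(Mul(330, Add(-987, -493)), U) = Add(Mul(330, Add(-987, -493)), Rational(46519020, 91)) = Add(Mul(330, -1480), Rational(46519020, 91)) = Add(-488400, Rational(46519020, 91)) = Rational(2074620, 91)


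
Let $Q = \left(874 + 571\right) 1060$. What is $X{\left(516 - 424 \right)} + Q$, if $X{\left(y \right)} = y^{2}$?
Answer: $1540164$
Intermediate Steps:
$Q = 1531700$ ($Q = 1445 \cdot 1060 = 1531700$)
$X{\left(516 - 424 \right)} + Q = \left(516 - 424\right)^{2} + 1531700 = 92^{2} + 1531700 = 8464 + 1531700 = 1540164$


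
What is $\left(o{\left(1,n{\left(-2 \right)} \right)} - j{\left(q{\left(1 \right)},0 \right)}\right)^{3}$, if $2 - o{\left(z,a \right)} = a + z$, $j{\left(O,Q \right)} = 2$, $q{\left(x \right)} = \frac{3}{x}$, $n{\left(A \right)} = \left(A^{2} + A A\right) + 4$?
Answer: $-2197$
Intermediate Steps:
$n{\left(A \right)} = 4 + 2 A^{2}$ ($n{\left(A \right)} = \left(A^{2} + A^{2}\right) + 4 = 2 A^{2} + 4 = 4 + 2 A^{2}$)
$o{\left(z,a \right)} = 2 - a - z$ ($o{\left(z,a \right)} = 2 - \left(a + z\right) = 2 - a - z$)
$\left(o{\left(1,n{\left(-2 \right)} \right)} - j{\left(q{\left(1 \right)},0 \right)}\right)^{3} = \left(\left(2 - \left(4 + 2 \left(-2\right)^{2}\right) - 1\right) - 2\right)^{3} = \left(\left(2 - \left(4 + 2 \cdot 4\right) - 1\right) - 2\right)^{3} = \left(\left(2 - \left(4 + 8\right) - 1\right) - 2\right)^{3} = \left(\left(2 - 12 - 1\right) - 2\right)^{3} = \left(-11 - 2\right)^{3} = \left(-13\right)^{3} = -2197$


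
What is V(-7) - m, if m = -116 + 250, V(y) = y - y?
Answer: -134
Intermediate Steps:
V(y) = 0
m = 134
V(-7) - m = 0 - 1*134 = 0 - 134 = -134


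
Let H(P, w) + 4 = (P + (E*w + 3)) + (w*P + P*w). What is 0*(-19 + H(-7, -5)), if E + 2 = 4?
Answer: 0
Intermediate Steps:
E = 2 (E = -2 + 4 = 2)
H(P, w) = -1 + P + 2*w + 2*P*w (H(P, w) = -4 + ((P + (2*w + 3)) + (w*P + P*w)) = -4 + ((P + (3 + 2*w)) + (P*w + P*w)) = -4 + ((3 + P + 2*w) + 2*P*w) = -4 + (3 + P + 2*w + 2*P*w) = -1 + P + 2*w + 2*P*w)
0*(-19 + H(-7, -5)) = 0*(-19 + (-1 - 7 + 2*(-5) + 2*(-7)*(-5))) = 0*(-19 + (-1 - 7 - 10 + 70)) = 0*(-19 + 52) = 0*33 = 0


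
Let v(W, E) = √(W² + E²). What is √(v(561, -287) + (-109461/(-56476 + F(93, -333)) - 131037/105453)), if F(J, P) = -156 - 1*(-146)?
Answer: √(2740861634445447162 + 3942366653357256996*√397090)/1985539386 ≈ 25.117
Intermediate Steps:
F(J, P) = -10 (F(J, P) = -156 + 146 = -10)
v(W, E) = √(E² + W²)
√(v(561, -287) + (-109461/(-56476 + F(93, -333)) - 131037/105453)) = √(√((-287)² + 561²) + (-109461/(-56476 - 10) - 131037/105453)) = √(√(82369 + 314721) + (-109461/(-56486) - 131037*1/105453)) = √(√397090 + (-109461*(-1/56486) - 43679/35151)) = √(√397090 + (109461/56486 - 43679/35151)) = √(√397090 + 1380411617/1985539386) = √(1380411617/1985539386 + √397090)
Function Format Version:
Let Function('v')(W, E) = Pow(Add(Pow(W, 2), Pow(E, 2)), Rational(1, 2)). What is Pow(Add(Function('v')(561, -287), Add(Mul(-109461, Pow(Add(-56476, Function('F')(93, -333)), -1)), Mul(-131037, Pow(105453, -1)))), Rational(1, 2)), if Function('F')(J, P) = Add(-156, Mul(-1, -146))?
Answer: Mul(Rational(1, 1985539386), Pow(Add(2740861634445447162, Mul(3942366653357256996, Pow(397090, Rational(1, 2)))), Rational(1, 2))) ≈ 25.117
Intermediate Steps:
Function('F')(J, P) = -10 (Function('F')(J, P) = Add(-156, 146) = -10)
Function('v')(W, E) = Pow(Add(Pow(E, 2), Pow(W, 2)), Rational(1, 2))
Pow(Add(Function('v')(561, -287), Add(Mul(-109461, Pow(Add(-56476, Function('F')(93, -333)), -1)), Mul(-131037, Pow(105453, -1)))), Rational(1, 2)) = Pow(Add(Pow(Add(Pow(-287, 2), Pow(561, 2)), Rational(1, 2)), Add(Mul(-109461, Pow(Add(-56476, -10), -1)), Mul(-131037, Pow(105453, -1)))), Rational(1, 2)) = Pow(Add(Pow(Add(82369, 314721), Rational(1, 2)), Add(Mul(-109461, Pow(-56486, -1)), Mul(-131037, Rational(1, 105453)))), Rational(1, 2)) = Pow(Add(Pow(397090, Rational(1, 2)), Add(Mul(-109461, Rational(-1, 56486)), Rational(-43679, 35151))), Rational(1, 2)) = Pow(Add(Pow(397090, Rational(1, 2)), Add(Rational(109461, 56486), Rational(-43679, 35151))), Rational(1, 2)) = Pow(Add(Pow(397090, Rational(1, 2)), Rational(1380411617, 1985539386)), Rational(1, 2)) = Pow(Add(Rational(1380411617, 1985539386), Pow(397090, Rational(1, 2))), Rational(1, 2))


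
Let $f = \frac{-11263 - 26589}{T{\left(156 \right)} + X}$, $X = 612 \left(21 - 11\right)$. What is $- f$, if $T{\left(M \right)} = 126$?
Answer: $\frac{18926}{3123} \approx 6.0602$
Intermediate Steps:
$X = 6120$ ($X = 612 \cdot 10 = 6120$)
$f = - \frac{18926}{3123}$ ($f = \frac{-11263 - 26589}{126 + 6120} = - \frac{37852}{6246} = \left(-37852\right) \frac{1}{6246} = - \frac{18926}{3123} \approx -6.0602$)
$- f = \left(-1\right) \left(- \frac{18926}{3123}\right) = \frac{18926}{3123}$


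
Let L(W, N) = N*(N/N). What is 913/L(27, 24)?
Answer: 913/24 ≈ 38.042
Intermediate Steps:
L(W, N) = N (L(W, N) = N*1 = N)
913/L(27, 24) = 913/24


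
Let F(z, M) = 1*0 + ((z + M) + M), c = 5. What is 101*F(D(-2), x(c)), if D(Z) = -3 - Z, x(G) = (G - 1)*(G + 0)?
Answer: 3939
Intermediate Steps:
x(G) = G*(-1 + G) (x(G) = (-1 + G)*G = G*(-1 + G))
F(z, M) = z + 2*M (F(z, M) = 0 + ((M + z) + M) = 0 + (z + 2*M) = z + 2*M)
101*F(D(-2), x(c)) = 101*((-3 - 1*(-2)) + 2*(5*(-1 + 5))) = 101*((-3 + 2) + 2*(5*4)) = 101*(-1 + 2*20) = 101*(-1 + 40) = 101*39 = 3939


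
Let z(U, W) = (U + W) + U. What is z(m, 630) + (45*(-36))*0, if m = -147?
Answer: 336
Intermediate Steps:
z(U, W) = W + 2*U
z(m, 630) + (45*(-36))*0 = (630 + 2*(-147)) + (45*(-36))*0 = (630 - 294) - 1620*0 = 336 + 0 = 336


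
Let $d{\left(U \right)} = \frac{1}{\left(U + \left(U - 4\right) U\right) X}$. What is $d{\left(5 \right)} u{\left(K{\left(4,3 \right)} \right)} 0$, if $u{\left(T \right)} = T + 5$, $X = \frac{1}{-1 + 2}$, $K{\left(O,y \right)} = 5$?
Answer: $0$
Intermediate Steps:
$X = 1$ ($X = 1^{-1} = 1$)
$d{\left(U \right)} = \frac{1}{U + U \left(-4 + U\right)}$ ($d{\left(U \right)} = \frac{1}{\left(U + \left(U - 4\right) U\right) 1} = \frac{1}{\left(U + \left(-4 + U\right) U\right) 1} = \frac{1}{\left(U + U \left(-4 + U\right)\right) 1} = \frac{1}{U + U \left(-4 + U\right)}$)
$u{\left(T \right)} = 5 + T$
$d{\left(5 \right)} u{\left(K{\left(4,3 \right)} \right)} 0 = \frac{1}{5 \left(-3 + 5\right)} \left(5 + 5\right) 0 = \frac{1}{5 \cdot 2} \cdot 10 \cdot 0 = \frac{1}{5} \cdot \frac{1}{2} \cdot 10 \cdot 0 = \frac{1}{10} \cdot 10 \cdot 0 = 1 \cdot 0 = 0$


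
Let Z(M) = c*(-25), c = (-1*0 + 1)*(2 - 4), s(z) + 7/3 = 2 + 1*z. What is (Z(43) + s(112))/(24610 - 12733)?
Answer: 485/35631 ≈ 0.013612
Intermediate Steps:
s(z) = -⅓ + z (s(z) = -7/3 + (2 + 1*z) = -7/3 + (2 + z) = -⅓ + z)
c = -2 (c = (0 + 1)*(-2) = 1*(-2) = -2)
Z(M) = 50 (Z(M) = -2*(-25) = 50)
(Z(43) + s(112))/(24610 - 12733) = (50 + (-⅓ + 112))/(24610 - 12733) = (50 + 335/3)/11877 = (485/3)*(1/11877) = 485/35631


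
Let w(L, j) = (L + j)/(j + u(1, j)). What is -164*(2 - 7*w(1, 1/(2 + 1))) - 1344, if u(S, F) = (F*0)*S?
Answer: 2920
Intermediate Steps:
u(S, F) = 0 (u(S, F) = 0*S = 0)
w(L, j) = (L + j)/j (w(L, j) = (L + j)/(j + 0) = (L + j)/j)
-164*(2 - 7*w(1, 1/(2 + 1))) - 1344 = -164*(2 - 7*(1 + 1/(2 + 1))/(1/(2 + 1))) - 1344 = -164*(2 - 7*(1 + 1/3)/(1/3)) - 1344 = -164*(2 - 7*(1 + ⅓)/⅓) - 1344 = -164*(2 - 21*4/3) - 1344 = -164*(2 - 7*4) - 1344 = -164*(2 - 28) - 1344 = -164*(-26) - 1344 = 4264 - 1344 = 2920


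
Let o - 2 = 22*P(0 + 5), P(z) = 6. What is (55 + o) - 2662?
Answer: -2473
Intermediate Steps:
o = 134 (o = 2 + 22*6 = 2 + 132 = 134)
(55 + o) - 2662 = (55 + 134) - 2662 = 189 - 2662 = -2473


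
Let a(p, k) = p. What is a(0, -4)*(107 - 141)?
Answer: 0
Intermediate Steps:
a(0, -4)*(107 - 141) = 0*(107 - 141) = 0*(-34) = 0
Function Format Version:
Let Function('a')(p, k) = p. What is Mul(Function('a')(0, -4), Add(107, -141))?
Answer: 0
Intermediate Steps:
Mul(Function('a')(0, -4), Add(107, -141)) = Mul(0, Add(107, -141)) = Mul(0, -34) = 0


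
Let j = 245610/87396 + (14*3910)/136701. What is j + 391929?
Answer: 780410231209889/1991186766 ≈ 3.9193e+5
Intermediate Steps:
j = 6393198275/1991186766 (j = 245610*(1/87396) + 54740*(1/136701) = 40935/14566 + 54740/136701 = 6393198275/1991186766 ≈ 3.2107)
j + 391929 = 6393198275/1991186766 + 391929 = 780410231209889/1991186766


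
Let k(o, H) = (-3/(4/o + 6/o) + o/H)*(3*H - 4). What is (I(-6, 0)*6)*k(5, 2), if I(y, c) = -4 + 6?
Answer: 24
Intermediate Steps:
I(y, c) = 2
k(o, H) = (-4 + 3*H)*(-3*o/10 + o/H) (k(o, H) = (-3*o/10 + o/H)*(-4 + 3*H) = (-4 + 3*H)*(-3*o/10 + o/H))
(I(-6, 0)*6)*k(5, 2) = (2*6)*((⅒)*5*(-40 - 9*2² + 42*2)/2) = 12*((⅒)*5*(½)*(-40 - 9*4 + 84)) = 12*((⅒)*5*(½)*(-40 - 36 + 84)) = 12*((⅒)*5*(½)*8) = 12*2 = 24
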